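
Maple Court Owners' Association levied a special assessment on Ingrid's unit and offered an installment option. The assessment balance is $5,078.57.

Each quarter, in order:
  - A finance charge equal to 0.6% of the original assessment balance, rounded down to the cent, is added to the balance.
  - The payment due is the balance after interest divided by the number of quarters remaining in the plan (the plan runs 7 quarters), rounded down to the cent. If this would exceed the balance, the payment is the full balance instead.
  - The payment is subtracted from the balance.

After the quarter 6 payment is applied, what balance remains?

# | Opening | Interest | Payment | End bal
1 | $5,078.57 | $30.47 | $729.86 | $4,379.18
2 | $4,379.18 | $30.47 | $734.94 | $3,674.71
3 | $3,674.71 | $30.47 | $741.03 | $2,964.15
4 | $2,964.15 | $30.47 | $748.65 | $2,245.97
5 | $2,245.97 | $30.47 | $758.81 | $1,517.63
6 | $1,517.63 | $30.47 | $774.05 | $774.05

$774.05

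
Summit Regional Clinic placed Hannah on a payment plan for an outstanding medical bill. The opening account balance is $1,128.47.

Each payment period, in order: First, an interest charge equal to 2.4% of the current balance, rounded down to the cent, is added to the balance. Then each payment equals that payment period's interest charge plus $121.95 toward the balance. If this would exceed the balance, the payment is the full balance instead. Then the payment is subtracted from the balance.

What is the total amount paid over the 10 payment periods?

$1,267.54

Payment period 1: opening $1,128.47; interest $27.08 → $1,155.55; payment $149.03; balance $1,006.52
Payment period 2: opening $1,006.52; interest $24.15 → $1,030.67; payment $146.10; balance $884.57
Payment period 3: opening $884.57; interest $21.22 → $905.79; payment $143.17; balance $762.62
Payment period 4: opening $762.62; interest $18.30 → $780.92; payment $140.25; balance $640.67
Payment period 5: opening $640.67; interest $15.37 → $656.04; payment $137.32; balance $518.72
Payment period 6: opening $518.72; interest $12.44 → $531.16; payment $134.39; balance $396.77
Payment period 7: opening $396.77; interest $9.52 → $406.29; payment $131.47; balance $274.82
Payment period 8: opening $274.82; interest $6.59 → $281.41; payment $128.54; balance $152.87
Payment period 9: opening $152.87; interest $3.66 → $156.53; payment $125.61; balance $30.92
Payment period 10: opening $30.92; interest $0.74 → $31.66; payment $31.66; balance $0.00
Total paid: $1,267.54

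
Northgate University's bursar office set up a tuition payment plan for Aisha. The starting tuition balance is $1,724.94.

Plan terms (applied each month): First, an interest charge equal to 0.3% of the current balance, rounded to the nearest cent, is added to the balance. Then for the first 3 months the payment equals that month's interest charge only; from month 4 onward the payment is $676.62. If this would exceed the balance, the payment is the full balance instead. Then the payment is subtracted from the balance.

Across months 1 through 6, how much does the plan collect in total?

$1,749.92

Month 1: $1,724.94 +$5.17 interest = $1,730.11; pay $5.17 → $1,724.94
Month 2: $1,724.94 +$5.17 interest = $1,730.11; pay $5.17 → $1,724.94
Month 3: $1,724.94 +$5.17 interest = $1,730.11; pay $5.17 → $1,724.94
Month 4: $1,724.94 +$5.17 interest = $1,730.11; pay $676.62 → $1,053.49
Month 5: $1,053.49 +$3.16 interest = $1,056.65; pay $676.62 → $380.03
Month 6: $380.03 +$1.14 interest = $381.17; pay $381.17 → $0.00
Total paid: $1,749.92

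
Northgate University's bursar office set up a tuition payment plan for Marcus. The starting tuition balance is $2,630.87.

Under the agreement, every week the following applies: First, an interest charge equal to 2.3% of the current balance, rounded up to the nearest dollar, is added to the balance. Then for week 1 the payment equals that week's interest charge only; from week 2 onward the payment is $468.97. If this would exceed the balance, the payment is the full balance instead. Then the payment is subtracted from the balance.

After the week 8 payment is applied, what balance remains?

Week 1: $2,630.87 +$61.00 interest = $2,691.87; pay $61.00 → $2,630.87
Week 2: $2,630.87 +$61.00 interest = $2,691.87; pay $468.97 → $2,222.90
Week 3: $2,222.90 +$52.00 interest = $2,274.90; pay $468.97 → $1,805.93
Week 4: $1,805.93 +$42.00 interest = $1,847.93; pay $468.97 → $1,378.96
Week 5: $1,378.96 +$32.00 interest = $1,410.96; pay $468.97 → $941.99
Week 6: $941.99 +$22.00 interest = $963.99; pay $468.97 → $495.02
Week 7: $495.02 +$12.00 interest = $507.02; pay $468.97 → $38.05
Week 8: $38.05 +$1.00 interest = $39.05; pay $39.05 → $0.00

$0.00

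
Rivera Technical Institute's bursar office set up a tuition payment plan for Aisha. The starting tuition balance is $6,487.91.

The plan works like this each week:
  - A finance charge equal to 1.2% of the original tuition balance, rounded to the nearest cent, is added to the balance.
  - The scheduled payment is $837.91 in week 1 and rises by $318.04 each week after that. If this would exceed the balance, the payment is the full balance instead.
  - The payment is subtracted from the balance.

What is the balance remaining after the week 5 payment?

$0.00

Week 1: opening $6,487.91; interest $77.85 → $6,565.76; payment $837.91; balance $5,727.85
Week 2: opening $5,727.85; interest $77.85 → $5,805.70; payment $1,155.95; balance $4,649.75
Week 3: opening $4,649.75; interest $77.85 → $4,727.60; payment $1,473.99; balance $3,253.61
Week 4: opening $3,253.61; interest $77.85 → $3,331.46; payment $1,792.03; balance $1,539.43
Week 5: opening $1,539.43; interest $77.85 → $1,617.28; payment $1,617.28; balance $0.00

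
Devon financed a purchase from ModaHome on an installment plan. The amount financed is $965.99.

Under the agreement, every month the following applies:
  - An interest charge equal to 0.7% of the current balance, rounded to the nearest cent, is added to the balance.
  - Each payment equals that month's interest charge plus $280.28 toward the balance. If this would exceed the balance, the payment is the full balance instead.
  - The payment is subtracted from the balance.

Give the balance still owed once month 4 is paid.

Month 1: $965.99 +$6.76 interest = $972.75; pay $287.04 → $685.71
Month 2: $685.71 +$4.80 interest = $690.51; pay $285.08 → $405.43
Month 3: $405.43 +$2.84 interest = $408.27; pay $283.12 → $125.15
Month 4: $125.15 +$0.88 interest = $126.03; pay $126.03 → $0.00

$0.00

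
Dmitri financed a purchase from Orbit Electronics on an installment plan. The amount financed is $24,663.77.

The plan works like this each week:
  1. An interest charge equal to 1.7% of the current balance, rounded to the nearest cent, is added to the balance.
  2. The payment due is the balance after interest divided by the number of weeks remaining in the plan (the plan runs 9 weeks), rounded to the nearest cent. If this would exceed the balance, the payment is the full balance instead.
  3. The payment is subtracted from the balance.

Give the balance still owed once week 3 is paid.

Week 1: opening $24,663.77; interest $419.28 → $25,083.05; payment $2,787.01; balance $22,296.04
Week 2: opening $22,296.04; interest $379.03 → $22,675.07; payment $2,834.38; balance $19,840.69
Week 3: opening $19,840.69; interest $337.29 → $20,177.98; payment $2,882.57; balance $17,295.41

$17,295.41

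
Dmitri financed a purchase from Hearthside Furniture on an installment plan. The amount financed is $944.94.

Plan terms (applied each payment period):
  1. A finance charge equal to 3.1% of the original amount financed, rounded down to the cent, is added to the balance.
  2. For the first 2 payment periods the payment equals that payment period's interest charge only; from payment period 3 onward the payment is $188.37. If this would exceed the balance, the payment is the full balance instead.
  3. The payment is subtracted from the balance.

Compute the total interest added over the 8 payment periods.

Payment period 1: $944.94 +$29.29 interest = $974.23; pay $29.29 → $944.94
Payment period 2: $944.94 +$29.29 interest = $974.23; pay $29.29 → $944.94
Payment period 3: $944.94 +$29.29 interest = $974.23; pay $188.37 → $785.86
Payment period 4: $785.86 +$29.29 interest = $815.15; pay $188.37 → $626.78
Payment period 5: $626.78 +$29.29 interest = $656.07; pay $188.37 → $467.70
Payment period 6: $467.70 +$29.29 interest = $496.99; pay $188.37 → $308.62
Payment period 7: $308.62 +$29.29 interest = $337.91; pay $188.37 → $149.54
Payment period 8: $149.54 +$29.29 interest = $178.83; pay $178.83 → $0.00
Total interest: $29.29 + $29.29 + $29.29 + $29.29 + $29.29 + $29.29 + $29.29 + $29.29 = $234.32

$234.32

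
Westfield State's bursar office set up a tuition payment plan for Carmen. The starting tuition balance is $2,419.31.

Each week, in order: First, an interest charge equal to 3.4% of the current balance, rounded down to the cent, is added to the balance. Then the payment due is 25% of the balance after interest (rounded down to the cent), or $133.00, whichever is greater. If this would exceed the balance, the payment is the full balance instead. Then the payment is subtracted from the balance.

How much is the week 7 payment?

Week 1: opening $2,419.31; interest $82.25 → $2,501.56; payment $625.39; balance $1,876.17
Week 2: opening $1,876.17; interest $63.78 → $1,939.95; payment $484.98; balance $1,454.97
Week 3: opening $1,454.97; interest $49.46 → $1,504.43; payment $376.10; balance $1,128.33
Week 4: opening $1,128.33; interest $38.36 → $1,166.69; payment $291.67; balance $875.02
Week 5: opening $875.02; interest $29.75 → $904.77; payment $226.19; balance $678.58
Week 6: opening $678.58; interest $23.07 → $701.65; payment $175.41; balance $526.24
Week 7: opening $526.24; interest $17.89 → $544.13; payment $136.03; balance $408.10

$136.03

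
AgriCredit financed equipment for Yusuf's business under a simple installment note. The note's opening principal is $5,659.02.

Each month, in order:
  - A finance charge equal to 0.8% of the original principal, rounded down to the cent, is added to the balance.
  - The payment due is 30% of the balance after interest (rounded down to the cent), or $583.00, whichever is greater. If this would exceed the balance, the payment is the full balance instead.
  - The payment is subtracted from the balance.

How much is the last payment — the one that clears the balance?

Month 1: opening $5,659.02; interest $45.27 → $5,704.29; payment $1,711.28; balance $3,993.01
Month 2: opening $3,993.01; interest $45.27 → $4,038.28; payment $1,211.48; balance $2,826.80
Month 3: opening $2,826.80; interest $45.27 → $2,872.07; payment $861.62; balance $2,010.45
Month 4: opening $2,010.45; interest $45.27 → $2,055.72; payment $616.71; balance $1,439.01
Month 5: opening $1,439.01; interest $45.27 → $1,484.28; payment $583.00; balance $901.28
Month 6: opening $901.28; interest $45.27 → $946.55; payment $583.00; balance $363.55
Month 7: opening $363.55; interest $45.27 → $408.82; payment $408.82; balance $0.00

$408.82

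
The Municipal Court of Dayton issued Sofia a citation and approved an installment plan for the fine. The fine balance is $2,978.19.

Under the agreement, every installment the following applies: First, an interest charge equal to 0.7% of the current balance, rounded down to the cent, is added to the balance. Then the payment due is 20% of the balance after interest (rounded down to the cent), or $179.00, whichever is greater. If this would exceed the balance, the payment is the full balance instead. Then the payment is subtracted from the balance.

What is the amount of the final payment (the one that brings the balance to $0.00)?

Installment 1: $2,978.19 +$20.84 interest = $2,999.03; pay $599.80 → $2,399.23
Installment 2: $2,399.23 +$16.79 interest = $2,416.02; pay $483.20 → $1,932.82
Installment 3: $1,932.82 +$13.52 interest = $1,946.34; pay $389.26 → $1,557.08
Installment 4: $1,557.08 +$10.89 interest = $1,567.97; pay $313.59 → $1,254.38
Installment 5: $1,254.38 +$8.78 interest = $1,263.16; pay $252.63 → $1,010.53
Installment 6: $1,010.53 +$7.07 interest = $1,017.60; pay $203.52 → $814.08
Installment 7: $814.08 +$5.69 interest = $819.77; pay $179.00 → $640.77
Installment 8: $640.77 +$4.48 interest = $645.25; pay $179.00 → $466.25
Installment 9: $466.25 +$3.26 interest = $469.51; pay $179.00 → $290.51
Installment 10: $290.51 +$2.03 interest = $292.54; pay $179.00 → $113.54
Installment 11: $113.54 +$0.79 interest = $114.33; pay $114.33 → $0.00

$114.33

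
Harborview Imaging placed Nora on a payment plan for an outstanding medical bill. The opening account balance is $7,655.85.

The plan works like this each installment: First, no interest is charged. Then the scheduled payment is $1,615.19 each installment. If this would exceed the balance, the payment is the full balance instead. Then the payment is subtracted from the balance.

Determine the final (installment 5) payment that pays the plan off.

$1,195.09

# | Opening | Payment | End bal
1 | $7,655.85 | $1,615.19 | $6,040.66
2 | $6,040.66 | $1,615.19 | $4,425.47
3 | $4,425.47 | $1,615.19 | $2,810.28
4 | $2,810.28 | $1,615.19 | $1,195.09
5 | $1,195.09 | $1,195.09 | $0.00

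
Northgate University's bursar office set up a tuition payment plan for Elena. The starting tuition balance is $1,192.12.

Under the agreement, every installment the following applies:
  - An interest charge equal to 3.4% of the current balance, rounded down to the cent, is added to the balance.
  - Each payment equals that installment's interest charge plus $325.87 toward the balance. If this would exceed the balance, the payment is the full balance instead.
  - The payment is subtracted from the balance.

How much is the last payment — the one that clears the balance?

$221.80

Installment 1: opening $1,192.12; interest $40.53 → $1,232.65; payment $366.40; balance $866.25
Installment 2: opening $866.25; interest $29.45 → $895.70; payment $355.32; balance $540.38
Installment 3: opening $540.38; interest $18.37 → $558.75; payment $344.24; balance $214.51
Installment 4: opening $214.51; interest $7.29 → $221.80; payment $221.80; balance $0.00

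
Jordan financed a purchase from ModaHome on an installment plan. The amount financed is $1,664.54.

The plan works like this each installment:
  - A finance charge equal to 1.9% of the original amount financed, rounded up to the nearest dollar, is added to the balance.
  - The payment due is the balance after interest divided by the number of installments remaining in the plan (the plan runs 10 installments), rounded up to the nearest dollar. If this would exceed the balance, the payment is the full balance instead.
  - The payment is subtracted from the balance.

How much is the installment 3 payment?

# | Opening | Interest | Payment | End bal
1 | $1,664.54 | $32.00 | $170.00 | $1,526.54
2 | $1,526.54 | $32.00 | $174.00 | $1,384.54
3 | $1,384.54 | $32.00 | $178.00 | $1,238.54

$178.00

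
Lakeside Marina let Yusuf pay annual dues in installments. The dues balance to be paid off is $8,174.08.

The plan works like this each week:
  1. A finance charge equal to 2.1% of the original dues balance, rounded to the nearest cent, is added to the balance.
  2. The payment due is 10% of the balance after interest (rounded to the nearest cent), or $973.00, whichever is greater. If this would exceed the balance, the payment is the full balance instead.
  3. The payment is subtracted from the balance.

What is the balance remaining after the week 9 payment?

# | Opening | Interest | Payment | End bal
1 | $8,174.08 | $171.66 | $973.00 | $7,372.74
2 | $7,372.74 | $171.66 | $973.00 | $6,571.40
3 | $6,571.40 | $171.66 | $973.00 | $5,770.06
4 | $5,770.06 | $171.66 | $973.00 | $4,968.72
5 | $4,968.72 | $171.66 | $973.00 | $4,167.38
6 | $4,167.38 | $171.66 | $973.00 | $3,366.04
7 | $3,366.04 | $171.66 | $973.00 | $2,564.70
8 | $2,564.70 | $171.66 | $973.00 | $1,763.36
9 | $1,763.36 | $171.66 | $973.00 | $962.02

$962.02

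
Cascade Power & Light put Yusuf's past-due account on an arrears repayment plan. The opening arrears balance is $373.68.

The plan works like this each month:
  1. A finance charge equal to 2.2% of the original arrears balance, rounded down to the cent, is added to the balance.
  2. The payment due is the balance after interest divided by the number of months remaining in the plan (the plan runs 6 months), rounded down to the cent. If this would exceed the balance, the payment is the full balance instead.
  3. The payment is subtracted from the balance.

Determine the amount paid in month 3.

Month 1: opening $373.68; interest $8.22 → $381.90; payment $63.65; balance $318.25
Month 2: opening $318.25; interest $8.22 → $326.47; payment $65.29; balance $261.18
Month 3: opening $261.18; interest $8.22 → $269.40; payment $67.35; balance $202.05

$67.35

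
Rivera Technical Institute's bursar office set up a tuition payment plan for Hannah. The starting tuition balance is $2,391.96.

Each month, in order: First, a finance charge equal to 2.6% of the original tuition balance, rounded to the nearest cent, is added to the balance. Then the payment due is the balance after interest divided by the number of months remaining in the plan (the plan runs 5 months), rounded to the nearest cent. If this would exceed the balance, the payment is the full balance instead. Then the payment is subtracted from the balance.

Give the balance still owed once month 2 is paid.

$1,519.13

Month 1: opening $2,391.96; interest $62.19 → $2,454.15; payment $490.83; balance $1,963.32
Month 2: opening $1,963.32; interest $62.19 → $2,025.51; payment $506.38; balance $1,519.13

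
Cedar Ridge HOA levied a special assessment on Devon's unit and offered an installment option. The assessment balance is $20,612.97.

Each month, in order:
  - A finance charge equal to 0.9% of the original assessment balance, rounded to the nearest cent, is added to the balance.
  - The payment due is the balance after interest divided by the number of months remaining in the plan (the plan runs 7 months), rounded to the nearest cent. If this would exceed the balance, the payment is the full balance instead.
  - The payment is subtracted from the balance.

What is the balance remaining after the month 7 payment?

$0.00

Month 1: opening $20,612.97; interest $185.52 → $20,798.49; payment $2,971.21; balance $17,827.28
Month 2: opening $17,827.28; interest $185.52 → $18,012.80; payment $3,002.13; balance $15,010.67
Month 3: opening $15,010.67; interest $185.52 → $15,196.19; payment $3,039.24; balance $12,156.95
Month 4: opening $12,156.95; interest $185.52 → $12,342.47; payment $3,085.62; balance $9,256.85
Month 5: opening $9,256.85; interest $185.52 → $9,442.37; payment $3,147.46; balance $6,294.91
Month 6: opening $6,294.91; interest $185.52 → $6,480.43; payment $3,240.22; balance $3,240.21
Month 7: opening $3,240.21; interest $185.52 → $3,425.73; payment $3,425.73; balance $0.00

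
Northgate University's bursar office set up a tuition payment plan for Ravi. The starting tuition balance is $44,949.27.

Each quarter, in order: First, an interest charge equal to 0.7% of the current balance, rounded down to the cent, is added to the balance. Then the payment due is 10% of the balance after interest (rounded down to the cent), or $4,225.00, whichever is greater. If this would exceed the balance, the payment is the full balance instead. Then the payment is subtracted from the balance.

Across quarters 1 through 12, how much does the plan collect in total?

Quarter 1: opening $44,949.27; interest $314.64 → $45,263.91; payment $4,526.39; balance $40,737.52
Quarter 2: opening $40,737.52; interest $285.16 → $41,022.68; payment $4,225.00; balance $36,797.68
Quarter 3: opening $36,797.68; interest $257.58 → $37,055.26; payment $4,225.00; balance $32,830.26
Quarter 4: opening $32,830.26; interest $229.81 → $33,060.07; payment $4,225.00; balance $28,835.07
Quarter 5: opening $28,835.07; interest $201.84 → $29,036.91; payment $4,225.00; balance $24,811.91
Quarter 6: opening $24,811.91; interest $173.68 → $24,985.59; payment $4,225.00; balance $20,760.59
Quarter 7: opening $20,760.59; interest $145.32 → $20,905.91; payment $4,225.00; balance $16,680.91
Quarter 8: opening $16,680.91; interest $116.76 → $16,797.67; payment $4,225.00; balance $12,572.67
Quarter 9: opening $12,572.67; interest $88.00 → $12,660.67; payment $4,225.00; balance $8,435.67
Quarter 10: opening $8,435.67; interest $59.04 → $8,494.71; payment $4,225.00; balance $4,269.71
Quarter 11: opening $4,269.71; interest $29.88 → $4,299.59; payment $4,225.00; balance $74.59
Quarter 12: opening $74.59; interest $0.52 → $75.11; payment $75.11; balance $0.00
Total paid: $46,851.50

$46,851.50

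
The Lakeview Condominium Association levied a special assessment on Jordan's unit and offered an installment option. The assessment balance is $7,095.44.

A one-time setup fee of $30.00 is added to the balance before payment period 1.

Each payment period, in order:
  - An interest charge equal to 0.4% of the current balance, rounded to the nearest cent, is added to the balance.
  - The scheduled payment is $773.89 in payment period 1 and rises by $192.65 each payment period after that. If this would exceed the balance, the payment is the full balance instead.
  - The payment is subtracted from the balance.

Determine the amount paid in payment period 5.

$1,544.49

Payment period 1: opening $7,125.44; interest $28.50 → $7,153.94; payment $773.89; balance $6,380.05
Payment period 2: opening $6,380.05; interest $25.52 → $6,405.57; payment $966.54; balance $5,439.03
Payment period 3: opening $5,439.03; interest $21.76 → $5,460.79; payment $1,159.19; balance $4,301.60
Payment period 4: opening $4,301.60; interest $17.21 → $4,318.81; payment $1,351.84; balance $2,966.97
Payment period 5: opening $2,966.97; interest $11.87 → $2,978.84; payment $1,544.49; balance $1,434.35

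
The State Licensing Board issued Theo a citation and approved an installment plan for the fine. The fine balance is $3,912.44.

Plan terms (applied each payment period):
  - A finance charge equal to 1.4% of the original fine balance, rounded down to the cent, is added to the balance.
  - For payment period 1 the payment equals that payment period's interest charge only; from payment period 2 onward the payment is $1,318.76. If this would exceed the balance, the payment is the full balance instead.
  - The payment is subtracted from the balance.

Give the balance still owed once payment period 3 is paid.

Payment period 1: opening $3,912.44; interest $54.77 → $3,967.21; payment $54.77; balance $3,912.44
Payment period 2: opening $3,912.44; interest $54.77 → $3,967.21; payment $1,318.76; balance $2,648.45
Payment period 3: opening $2,648.45; interest $54.77 → $2,703.22; payment $1,318.76; balance $1,384.46

$1,384.46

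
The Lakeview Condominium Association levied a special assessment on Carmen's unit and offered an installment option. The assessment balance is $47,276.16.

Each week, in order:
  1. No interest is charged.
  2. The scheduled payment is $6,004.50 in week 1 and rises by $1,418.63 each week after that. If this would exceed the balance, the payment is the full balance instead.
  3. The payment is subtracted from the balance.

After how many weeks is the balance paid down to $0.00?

Week 1: opening $47,276.16; payment $6,004.50; balance $41,271.66
Week 2: opening $41,271.66; payment $7,423.13; balance $33,848.53
Week 3: opening $33,848.53; payment $8,841.76; balance $25,006.77
Week 4: opening $25,006.77; payment $10,260.39; balance $14,746.38
Week 5: opening $14,746.38; payment $11,679.02; balance $3,067.36
Week 6: opening $3,067.36; payment $3,067.36; balance $0.00
Balance reaches $0.00 in week 6.

6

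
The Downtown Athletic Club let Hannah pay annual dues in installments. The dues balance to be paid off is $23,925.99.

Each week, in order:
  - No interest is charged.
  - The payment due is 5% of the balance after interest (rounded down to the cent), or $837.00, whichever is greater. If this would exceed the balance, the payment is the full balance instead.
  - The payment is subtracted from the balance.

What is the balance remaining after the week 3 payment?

Week 1: $23,925.99 − $1,196.29 → $22,729.70
Week 2: $22,729.70 − $1,136.48 → $21,593.22
Week 3: $21,593.22 − $1,079.66 → $20,513.56

$20,513.56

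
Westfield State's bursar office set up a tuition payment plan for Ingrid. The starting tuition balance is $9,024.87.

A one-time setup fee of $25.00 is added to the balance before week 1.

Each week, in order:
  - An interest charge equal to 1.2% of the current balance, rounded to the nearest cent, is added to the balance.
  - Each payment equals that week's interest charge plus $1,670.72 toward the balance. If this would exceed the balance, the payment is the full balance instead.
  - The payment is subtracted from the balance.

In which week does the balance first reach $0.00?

Week 1: opening $9,049.87; interest $108.60 → $9,158.47; payment $1,779.32; balance $7,379.15
Week 2: opening $7,379.15; interest $88.55 → $7,467.70; payment $1,759.27; balance $5,708.43
Week 3: opening $5,708.43; interest $68.50 → $5,776.93; payment $1,739.22; balance $4,037.71
Week 4: opening $4,037.71; interest $48.45 → $4,086.16; payment $1,719.17; balance $2,366.99
Week 5: opening $2,366.99; interest $28.40 → $2,395.39; payment $1,699.12; balance $696.27
Week 6: opening $696.27; interest $8.36 → $704.63; payment $704.63; balance $0.00
Balance reaches $0.00 in week 6.

6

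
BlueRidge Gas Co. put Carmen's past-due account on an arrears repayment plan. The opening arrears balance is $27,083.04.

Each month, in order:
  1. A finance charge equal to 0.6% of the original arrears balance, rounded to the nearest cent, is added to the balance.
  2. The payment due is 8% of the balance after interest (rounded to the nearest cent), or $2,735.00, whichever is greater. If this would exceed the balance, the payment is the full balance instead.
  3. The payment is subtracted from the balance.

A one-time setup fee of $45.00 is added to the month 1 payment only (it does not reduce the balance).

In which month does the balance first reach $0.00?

11

Month 1: opening $27,083.04; interest $162.50 → $27,245.54; payment $2,735.00 (+ $45.00 fee); balance $24,510.54
Month 2: opening $24,510.54; interest $162.50 → $24,673.04; payment $2,735.00; balance $21,938.04
Month 3: opening $21,938.04; interest $162.50 → $22,100.54; payment $2,735.00; balance $19,365.54
Month 4: opening $19,365.54; interest $162.50 → $19,528.04; payment $2,735.00; balance $16,793.04
Month 5: opening $16,793.04; interest $162.50 → $16,955.54; payment $2,735.00; balance $14,220.54
Month 6: opening $14,220.54; interest $162.50 → $14,383.04; payment $2,735.00; balance $11,648.04
Month 7: opening $11,648.04; interest $162.50 → $11,810.54; payment $2,735.00; balance $9,075.54
Month 8: opening $9,075.54; interest $162.50 → $9,238.04; payment $2,735.00; balance $6,503.04
Month 9: opening $6,503.04; interest $162.50 → $6,665.54; payment $2,735.00; balance $3,930.54
Month 10: opening $3,930.54; interest $162.50 → $4,093.04; payment $2,735.00; balance $1,358.04
Month 11: opening $1,358.04; interest $162.50 → $1,520.54; payment $1,520.54; balance $0.00
Balance reaches $0.00 in month 11.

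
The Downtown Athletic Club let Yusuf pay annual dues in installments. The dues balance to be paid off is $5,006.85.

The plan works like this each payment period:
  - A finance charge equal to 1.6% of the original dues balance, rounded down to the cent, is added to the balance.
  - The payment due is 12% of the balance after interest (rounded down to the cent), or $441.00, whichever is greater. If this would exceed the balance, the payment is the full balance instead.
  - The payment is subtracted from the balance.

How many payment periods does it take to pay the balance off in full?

Payment period 1: $5,006.85 +$80.10 interest = $5,086.95; pay $610.43 → $4,476.52
Payment period 2: $4,476.52 +$80.10 interest = $4,556.62; pay $546.79 → $4,009.83
Payment period 3: $4,009.83 +$80.10 interest = $4,089.93; pay $490.79 → $3,599.14
Payment period 4: $3,599.14 +$80.10 interest = $3,679.24; pay $441.50 → $3,237.74
Payment period 5: $3,237.74 +$80.10 interest = $3,317.84; pay $441.00 → $2,876.84
Payment period 6: $2,876.84 +$80.10 interest = $2,956.94; pay $441.00 → $2,515.94
Payment period 7: $2,515.94 +$80.10 interest = $2,596.04; pay $441.00 → $2,155.04
Payment period 8: $2,155.04 +$80.10 interest = $2,235.14; pay $441.00 → $1,794.14
Payment period 9: $1,794.14 +$80.10 interest = $1,874.24; pay $441.00 → $1,433.24
Payment period 10: $1,433.24 +$80.10 interest = $1,513.34; pay $441.00 → $1,072.34
Payment period 11: $1,072.34 +$80.10 interest = $1,152.44; pay $441.00 → $711.44
Payment period 12: $711.44 +$80.10 interest = $791.54; pay $441.00 → $350.54
Payment period 13: $350.54 +$80.10 interest = $430.64; pay $430.64 → $0.00
Balance reaches $0.00 in payment period 13.

13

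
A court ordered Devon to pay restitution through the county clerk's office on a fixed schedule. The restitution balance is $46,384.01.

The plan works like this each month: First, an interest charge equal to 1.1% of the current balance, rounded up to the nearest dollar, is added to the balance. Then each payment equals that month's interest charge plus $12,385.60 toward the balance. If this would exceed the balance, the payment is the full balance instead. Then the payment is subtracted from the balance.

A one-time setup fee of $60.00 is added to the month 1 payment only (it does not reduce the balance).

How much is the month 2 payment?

Month 1: $46,384.01 +$511.00 interest = $46,895.01; pay $12,896.60 (+ $60.00 fee) → $33,998.41
Month 2: $33,998.41 +$374.00 interest = $34,372.41; pay $12,759.60 → $21,612.81

$12,759.60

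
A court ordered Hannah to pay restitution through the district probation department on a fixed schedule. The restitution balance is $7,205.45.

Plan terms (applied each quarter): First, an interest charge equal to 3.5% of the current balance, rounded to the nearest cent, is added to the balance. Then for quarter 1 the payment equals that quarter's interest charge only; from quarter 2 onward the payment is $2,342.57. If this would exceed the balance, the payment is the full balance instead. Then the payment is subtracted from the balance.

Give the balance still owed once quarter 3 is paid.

Quarter 1: $7,205.45 +$252.19 interest = $7,457.64; pay $252.19 → $7,205.45
Quarter 2: $7,205.45 +$252.19 interest = $7,457.64; pay $2,342.57 → $5,115.07
Quarter 3: $5,115.07 +$179.03 interest = $5,294.10; pay $2,342.57 → $2,951.53

$2,951.53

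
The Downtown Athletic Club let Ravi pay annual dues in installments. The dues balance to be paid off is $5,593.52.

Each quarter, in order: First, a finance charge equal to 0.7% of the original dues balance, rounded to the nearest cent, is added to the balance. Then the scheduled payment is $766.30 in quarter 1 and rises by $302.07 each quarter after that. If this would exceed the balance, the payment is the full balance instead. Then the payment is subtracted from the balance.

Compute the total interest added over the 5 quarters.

$195.75

# | Opening | Interest | Payment | End bal
1 | $5,593.52 | $39.15 | $766.30 | $4,866.37
2 | $4,866.37 | $39.15 | $1,068.37 | $3,837.15
3 | $3,837.15 | $39.15 | $1,370.44 | $2,505.86
4 | $2,505.86 | $39.15 | $1,672.51 | $872.50
5 | $872.50 | $39.15 | $911.65 | $0.00
Total interest: $39.15 + $39.15 + $39.15 + $39.15 + $39.15 = $195.75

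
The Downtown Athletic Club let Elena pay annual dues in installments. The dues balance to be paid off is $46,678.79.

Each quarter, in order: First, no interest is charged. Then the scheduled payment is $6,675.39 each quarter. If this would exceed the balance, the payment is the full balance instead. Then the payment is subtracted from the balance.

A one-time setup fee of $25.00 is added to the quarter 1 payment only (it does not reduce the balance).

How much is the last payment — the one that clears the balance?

$6,626.45

Quarter 1: $46,678.79 − $6,675.39 (+ $25.00 fee) → $40,003.40
Quarter 2: $40,003.40 − $6,675.39 → $33,328.01
Quarter 3: $33,328.01 − $6,675.39 → $26,652.62
Quarter 4: $26,652.62 − $6,675.39 → $19,977.23
Quarter 5: $19,977.23 − $6,675.39 → $13,301.84
Quarter 6: $13,301.84 − $6,675.39 → $6,626.45
Quarter 7: $6,626.45 − $6,626.45 → $0.00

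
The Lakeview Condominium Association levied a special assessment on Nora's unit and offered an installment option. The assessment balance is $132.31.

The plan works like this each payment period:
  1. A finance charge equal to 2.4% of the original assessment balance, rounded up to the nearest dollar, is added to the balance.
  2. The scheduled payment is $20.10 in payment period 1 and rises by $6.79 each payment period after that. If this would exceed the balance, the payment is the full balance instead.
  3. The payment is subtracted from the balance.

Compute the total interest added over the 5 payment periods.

$20.00

Payment period 1: opening $132.31; interest $4.00 → $136.31; payment $20.10; balance $116.21
Payment period 2: opening $116.21; interest $4.00 → $120.21; payment $26.89; balance $93.32
Payment period 3: opening $93.32; interest $4.00 → $97.32; payment $33.68; balance $63.64
Payment period 4: opening $63.64; interest $4.00 → $67.64; payment $40.47; balance $27.17
Payment period 5: opening $27.17; interest $4.00 → $31.17; payment $31.17; balance $0.00
Total interest: $4.00 + $4.00 + $4.00 + $4.00 + $4.00 = $20.00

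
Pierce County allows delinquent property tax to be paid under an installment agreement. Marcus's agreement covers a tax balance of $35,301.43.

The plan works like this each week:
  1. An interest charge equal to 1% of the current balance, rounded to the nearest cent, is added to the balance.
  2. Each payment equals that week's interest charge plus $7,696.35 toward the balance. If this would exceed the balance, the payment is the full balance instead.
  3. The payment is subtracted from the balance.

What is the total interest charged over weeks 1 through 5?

Week 1: opening $35,301.43; interest $353.01 → $35,654.44; payment $8,049.36; balance $27,605.08
Week 2: opening $27,605.08; interest $276.05 → $27,881.13; payment $7,972.40; balance $19,908.73
Week 3: opening $19,908.73; interest $199.09 → $20,107.82; payment $7,895.44; balance $12,212.38
Week 4: opening $12,212.38; interest $122.12 → $12,334.50; payment $7,818.47; balance $4,516.03
Week 5: opening $4,516.03; interest $45.16 → $4,561.19; payment $4,561.19; balance $0.00
Total interest: $353.01 + $276.05 + $199.09 + $122.12 + $45.16 = $995.43

$995.43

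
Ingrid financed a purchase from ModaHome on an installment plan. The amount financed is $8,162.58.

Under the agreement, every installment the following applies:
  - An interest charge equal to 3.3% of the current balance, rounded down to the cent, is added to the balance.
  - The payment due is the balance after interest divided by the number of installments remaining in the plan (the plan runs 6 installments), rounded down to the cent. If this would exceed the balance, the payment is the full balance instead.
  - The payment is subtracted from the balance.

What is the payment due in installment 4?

Installment 1: opening $8,162.58; interest $269.36 → $8,431.94; payment $1,405.32; balance $7,026.62
Installment 2: opening $7,026.62; interest $231.87 → $7,258.49; payment $1,451.69; balance $5,806.80
Installment 3: opening $5,806.80; interest $191.62 → $5,998.42; payment $1,499.60; balance $4,498.82
Installment 4: opening $4,498.82; interest $148.46 → $4,647.28; payment $1,549.09; balance $3,098.19

$1,549.09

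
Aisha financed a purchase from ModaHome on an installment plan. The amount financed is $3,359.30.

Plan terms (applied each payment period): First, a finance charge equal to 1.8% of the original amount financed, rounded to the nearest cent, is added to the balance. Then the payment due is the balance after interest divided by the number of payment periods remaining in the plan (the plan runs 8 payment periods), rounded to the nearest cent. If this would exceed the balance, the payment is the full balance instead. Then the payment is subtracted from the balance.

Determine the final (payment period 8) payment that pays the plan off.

$584.26

Payment period 1: $3,359.30 +$60.47 interest = $3,419.77; pay $427.47 → $2,992.30
Payment period 2: $2,992.30 +$60.47 interest = $3,052.77; pay $436.11 → $2,616.66
Payment period 3: $2,616.66 +$60.47 interest = $2,677.13; pay $446.19 → $2,230.94
Payment period 4: $2,230.94 +$60.47 interest = $2,291.41; pay $458.28 → $1,833.13
Payment period 5: $1,833.13 +$60.47 interest = $1,893.60; pay $473.40 → $1,420.20
Payment period 6: $1,420.20 +$60.47 interest = $1,480.67; pay $493.56 → $987.11
Payment period 7: $987.11 +$60.47 interest = $1,047.58; pay $523.79 → $523.79
Payment period 8: $523.79 +$60.47 interest = $584.26; pay $584.26 → $0.00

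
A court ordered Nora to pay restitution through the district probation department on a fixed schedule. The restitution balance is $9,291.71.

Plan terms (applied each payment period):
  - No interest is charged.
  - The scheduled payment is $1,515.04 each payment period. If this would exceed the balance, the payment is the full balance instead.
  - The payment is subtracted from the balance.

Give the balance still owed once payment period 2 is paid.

$6,261.63

# | Opening | Payment | End bal
1 | $9,291.71 | $1,515.04 | $7,776.67
2 | $7,776.67 | $1,515.04 | $6,261.63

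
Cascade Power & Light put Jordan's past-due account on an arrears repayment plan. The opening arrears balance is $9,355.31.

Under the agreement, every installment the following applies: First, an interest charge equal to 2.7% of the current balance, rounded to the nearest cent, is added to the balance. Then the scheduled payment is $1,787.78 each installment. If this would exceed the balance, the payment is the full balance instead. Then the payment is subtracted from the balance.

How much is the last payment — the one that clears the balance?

Installment 1: $9,355.31 +$252.59 interest = $9,607.90; pay $1,787.78 → $7,820.12
Installment 2: $7,820.12 +$211.14 interest = $8,031.26; pay $1,787.78 → $6,243.48
Installment 3: $6,243.48 +$168.57 interest = $6,412.05; pay $1,787.78 → $4,624.27
Installment 4: $4,624.27 +$124.86 interest = $4,749.13; pay $1,787.78 → $2,961.35
Installment 5: $2,961.35 +$79.96 interest = $3,041.31; pay $1,787.78 → $1,253.53
Installment 6: $1,253.53 +$33.85 interest = $1,287.38; pay $1,287.38 → $0.00

$1,287.38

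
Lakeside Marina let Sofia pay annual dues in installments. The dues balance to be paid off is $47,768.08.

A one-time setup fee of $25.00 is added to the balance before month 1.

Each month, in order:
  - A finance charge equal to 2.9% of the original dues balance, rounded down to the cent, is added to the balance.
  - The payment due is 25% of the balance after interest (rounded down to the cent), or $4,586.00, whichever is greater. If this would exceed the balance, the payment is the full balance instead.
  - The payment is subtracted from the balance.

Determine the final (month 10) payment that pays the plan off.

# | Opening | Interest | Payment | End bal
1 | $47,793.08 | $1,385.27 | $12,294.58 | $36,883.77
2 | $36,883.77 | $1,385.27 | $9,567.26 | $28,701.78
3 | $28,701.78 | $1,385.27 | $7,521.76 | $22,565.29
4 | $22,565.29 | $1,385.27 | $5,987.64 | $17,962.92
5 | $17,962.92 | $1,385.27 | $4,837.04 | $14,511.15
6 | $14,511.15 | $1,385.27 | $4,586.00 | $11,310.42
7 | $11,310.42 | $1,385.27 | $4,586.00 | $8,109.69
8 | $8,109.69 | $1,385.27 | $4,586.00 | $4,908.96
9 | $4,908.96 | $1,385.27 | $4,586.00 | $1,708.23
10 | $1,708.23 | $1,385.27 | $3,093.50 | $0.00

$3,093.50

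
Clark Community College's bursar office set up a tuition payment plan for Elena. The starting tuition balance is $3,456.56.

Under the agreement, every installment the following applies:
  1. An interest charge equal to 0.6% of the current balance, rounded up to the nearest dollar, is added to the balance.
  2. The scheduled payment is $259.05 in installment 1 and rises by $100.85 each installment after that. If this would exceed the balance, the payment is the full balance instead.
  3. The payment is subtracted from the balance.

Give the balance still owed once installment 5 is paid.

Installment 1: opening $3,456.56; interest $21.00 → $3,477.56; payment $259.05; balance $3,218.51
Installment 2: opening $3,218.51; interest $20.00 → $3,238.51; payment $359.90; balance $2,878.61
Installment 3: opening $2,878.61; interest $18.00 → $2,896.61; payment $460.75; balance $2,435.86
Installment 4: opening $2,435.86; interest $15.00 → $2,450.86; payment $561.60; balance $1,889.26
Installment 5: opening $1,889.26; interest $12.00 → $1,901.26; payment $662.45; balance $1,238.81

$1,238.81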